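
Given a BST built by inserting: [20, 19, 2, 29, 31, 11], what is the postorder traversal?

Tree insertion order: [20, 19, 2, 29, 31, 11]
Tree (level-order array): [20, 19, 29, 2, None, None, 31, None, 11]
Postorder traversal: [11, 2, 19, 31, 29, 20]


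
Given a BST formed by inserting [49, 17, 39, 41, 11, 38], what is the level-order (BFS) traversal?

Tree insertion order: [49, 17, 39, 41, 11, 38]
Tree (level-order array): [49, 17, None, 11, 39, None, None, 38, 41]
BFS from the root, enqueuing left then right child of each popped node:
  queue [49] -> pop 49, enqueue [17], visited so far: [49]
  queue [17] -> pop 17, enqueue [11, 39], visited so far: [49, 17]
  queue [11, 39] -> pop 11, enqueue [none], visited so far: [49, 17, 11]
  queue [39] -> pop 39, enqueue [38, 41], visited so far: [49, 17, 11, 39]
  queue [38, 41] -> pop 38, enqueue [none], visited so far: [49, 17, 11, 39, 38]
  queue [41] -> pop 41, enqueue [none], visited so far: [49, 17, 11, 39, 38, 41]
Result: [49, 17, 11, 39, 38, 41]


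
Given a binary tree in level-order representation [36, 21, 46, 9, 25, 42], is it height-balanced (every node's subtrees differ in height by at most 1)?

Tree (level-order array): [36, 21, 46, 9, 25, 42]
Definition: a tree is height-balanced if, at every node, |h(left) - h(right)| <= 1 (empty subtree has height -1).
Bottom-up per-node check:
  node 9: h_left=-1, h_right=-1, diff=0 [OK], height=0
  node 25: h_left=-1, h_right=-1, diff=0 [OK], height=0
  node 21: h_left=0, h_right=0, diff=0 [OK], height=1
  node 42: h_left=-1, h_right=-1, diff=0 [OK], height=0
  node 46: h_left=0, h_right=-1, diff=1 [OK], height=1
  node 36: h_left=1, h_right=1, diff=0 [OK], height=2
All nodes satisfy the balance condition.
Result: Balanced


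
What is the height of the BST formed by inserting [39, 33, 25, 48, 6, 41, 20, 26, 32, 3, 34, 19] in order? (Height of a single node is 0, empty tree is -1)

Insertion order: [39, 33, 25, 48, 6, 41, 20, 26, 32, 3, 34, 19]
Tree (level-order array): [39, 33, 48, 25, 34, 41, None, 6, 26, None, None, None, None, 3, 20, None, 32, None, None, 19]
Compute height bottom-up (empty subtree = -1):
  height(3) = 1 + max(-1, -1) = 0
  height(19) = 1 + max(-1, -1) = 0
  height(20) = 1 + max(0, -1) = 1
  height(6) = 1 + max(0, 1) = 2
  height(32) = 1 + max(-1, -1) = 0
  height(26) = 1 + max(-1, 0) = 1
  height(25) = 1 + max(2, 1) = 3
  height(34) = 1 + max(-1, -1) = 0
  height(33) = 1 + max(3, 0) = 4
  height(41) = 1 + max(-1, -1) = 0
  height(48) = 1 + max(0, -1) = 1
  height(39) = 1 + max(4, 1) = 5
Height = 5


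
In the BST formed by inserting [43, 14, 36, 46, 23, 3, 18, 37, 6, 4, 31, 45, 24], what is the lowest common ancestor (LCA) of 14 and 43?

Tree insertion order: [43, 14, 36, 46, 23, 3, 18, 37, 6, 4, 31, 45, 24]
Tree (level-order array): [43, 14, 46, 3, 36, 45, None, None, 6, 23, 37, None, None, 4, None, 18, 31, None, None, None, None, None, None, 24]
In a BST, the LCA of p=14, q=43 is the first node v on the
root-to-leaf path with p <= v <= q (go left if both < v, right if both > v).
Walk from root:
  at 43: 14 <= 43 <= 43, this is the LCA
LCA = 43


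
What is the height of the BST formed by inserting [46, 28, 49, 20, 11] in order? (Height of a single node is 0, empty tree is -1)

Insertion order: [46, 28, 49, 20, 11]
Tree (level-order array): [46, 28, 49, 20, None, None, None, 11]
Compute height bottom-up (empty subtree = -1):
  height(11) = 1 + max(-1, -1) = 0
  height(20) = 1 + max(0, -1) = 1
  height(28) = 1 + max(1, -1) = 2
  height(49) = 1 + max(-1, -1) = 0
  height(46) = 1 + max(2, 0) = 3
Height = 3


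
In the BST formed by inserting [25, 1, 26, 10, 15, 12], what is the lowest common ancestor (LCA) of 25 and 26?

Tree insertion order: [25, 1, 26, 10, 15, 12]
Tree (level-order array): [25, 1, 26, None, 10, None, None, None, 15, 12]
In a BST, the LCA of p=25, q=26 is the first node v on the
root-to-leaf path with p <= v <= q (go left if both < v, right if both > v).
Walk from root:
  at 25: 25 <= 25 <= 26, this is the LCA
LCA = 25


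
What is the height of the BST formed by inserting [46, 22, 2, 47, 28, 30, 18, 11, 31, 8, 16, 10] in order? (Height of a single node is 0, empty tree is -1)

Insertion order: [46, 22, 2, 47, 28, 30, 18, 11, 31, 8, 16, 10]
Tree (level-order array): [46, 22, 47, 2, 28, None, None, None, 18, None, 30, 11, None, None, 31, 8, 16, None, None, None, 10]
Compute height bottom-up (empty subtree = -1):
  height(10) = 1 + max(-1, -1) = 0
  height(8) = 1 + max(-1, 0) = 1
  height(16) = 1 + max(-1, -1) = 0
  height(11) = 1 + max(1, 0) = 2
  height(18) = 1 + max(2, -1) = 3
  height(2) = 1 + max(-1, 3) = 4
  height(31) = 1 + max(-1, -1) = 0
  height(30) = 1 + max(-1, 0) = 1
  height(28) = 1 + max(-1, 1) = 2
  height(22) = 1 + max(4, 2) = 5
  height(47) = 1 + max(-1, -1) = 0
  height(46) = 1 + max(5, 0) = 6
Height = 6


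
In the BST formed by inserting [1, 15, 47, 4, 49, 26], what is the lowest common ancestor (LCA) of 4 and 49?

Tree insertion order: [1, 15, 47, 4, 49, 26]
Tree (level-order array): [1, None, 15, 4, 47, None, None, 26, 49]
In a BST, the LCA of p=4, q=49 is the first node v on the
root-to-leaf path with p <= v <= q (go left if both < v, right if both > v).
Walk from root:
  at 1: both 4 and 49 > 1, go right
  at 15: 4 <= 15 <= 49, this is the LCA
LCA = 15


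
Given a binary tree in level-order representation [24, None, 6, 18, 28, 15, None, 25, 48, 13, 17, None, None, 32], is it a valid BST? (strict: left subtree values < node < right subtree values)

Level-order array: [24, None, 6, 18, 28, 15, None, 25, 48, 13, 17, None, None, 32]
Validate using subtree bounds (lo, hi): at each node, require lo < value < hi,
then recurse left with hi=value and right with lo=value.
Preorder trace (stopping at first violation):
  at node 24 with bounds (-inf, +inf): OK
  at node 6 with bounds (24, +inf): VIOLATION
Node 6 violates its bound: not (24 < 6 < +inf).
Result: Not a valid BST


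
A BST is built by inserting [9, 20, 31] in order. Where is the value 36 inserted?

Starting tree (level order): [9, None, 20, None, 31]
Insertion path: 9 -> 20 -> 31
Result: insert 36 as right child of 31
Final tree (level order): [9, None, 20, None, 31, None, 36]


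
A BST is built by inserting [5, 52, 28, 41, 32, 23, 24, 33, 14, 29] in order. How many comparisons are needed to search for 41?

Search path for 41: 5 -> 52 -> 28 -> 41
Found: True
Comparisons: 4


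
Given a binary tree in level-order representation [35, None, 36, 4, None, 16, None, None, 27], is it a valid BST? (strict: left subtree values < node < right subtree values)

Level-order array: [35, None, 36, 4, None, 16, None, None, 27]
Validate using subtree bounds (lo, hi): at each node, require lo < value < hi,
then recurse left with hi=value and right with lo=value.
Preorder trace (stopping at first violation):
  at node 35 with bounds (-inf, +inf): OK
  at node 36 with bounds (35, +inf): OK
  at node 4 with bounds (35, 36): VIOLATION
Node 4 violates its bound: not (35 < 4 < 36).
Result: Not a valid BST


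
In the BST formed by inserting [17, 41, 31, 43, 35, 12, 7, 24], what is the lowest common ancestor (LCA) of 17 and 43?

Tree insertion order: [17, 41, 31, 43, 35, 12, 7, 24]
Tree (level-order array): [17, 12, 41, 7, None, 31, 43, None, None, 24, 35]
In a BST, the LCA of p=17, q=43 is the first node v on the
root-to-leaf path with p <= v <= q (go left if both < v, right if both > v).
Walk from root:
  at 17: 17 <= 17 <= 43, this is the LCA
LCA = 17


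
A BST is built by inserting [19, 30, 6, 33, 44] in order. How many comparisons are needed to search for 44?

Search path for 44: 19 -> 30 -> 33 -> 44
Found: True
Comparisons: 4


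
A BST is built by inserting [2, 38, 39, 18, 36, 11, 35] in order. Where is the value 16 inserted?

Starting tree (level order): [2, None, 38, 18, 39, 11, 36, None, None, None, None, 35]
Insertion path: 2 -> 38 -> 18 -> 11
Result: insert 16 as right child of 11
Final tree (level order): [2, None, 38, 18, 39, 11, 36, None, None, None, 16, 35]


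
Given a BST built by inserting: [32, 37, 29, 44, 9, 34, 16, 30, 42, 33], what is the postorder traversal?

Tree insertion order: [32, 37, 29, 44, 9, 34, 16, 30, 42, 33]
Tree (level-order array): [32, 29, 37, 9, 30, 34, 44, None, 16, None, None, 33, None, 42]
Postorder traversal: [16, 9, 30, 29, 33, 34, 42, 44, 37, 32]


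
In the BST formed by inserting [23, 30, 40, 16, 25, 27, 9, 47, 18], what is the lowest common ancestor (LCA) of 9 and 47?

Tree insertion order: [23, 30, 40, 16, 25, 27, 9, 47, 18]
Tree (level-order array): [23, 16, 30, 9, 18, 25, 40, None, None, None, None, None, 27, None, 47]
In a BST, the LCA of p=9, q=47 is the first node v on the
root-to-leaf path with p <= v <= q (go left if both < v, right if both > v).
Walk from root:
  at 23: 9 <= 23 <= 47, this is the LCA
LCA = 23


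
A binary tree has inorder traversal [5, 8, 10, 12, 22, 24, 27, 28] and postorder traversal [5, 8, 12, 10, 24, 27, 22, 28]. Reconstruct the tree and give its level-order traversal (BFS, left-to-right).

Inorder:   [5, 8, 10, 12, 22, 24, 27, 28]
Postorder: [5, 8, 12, 10, 24, 27, 22, 28]
Algorithm: postorder visits root last, so walk postorder right-to-left;
each value is the root of the current inorder slice — split it at that
value, recurse on the right subtree first, then the left.
Recursive splits:
  root=28; inorder splits into left=[5, 8, 10, 12, 22, 24, 27], right=[]
  root=22; inorder splits into left=[5, 8, 10, 12], right=[24, 27]
  root=27; inorder splits into left=[24], right=[]
  root=24; inorder splits into left=[], right=[]
  root=10; inorder splits into left=[5, 8], right=[12]
  root=12; inorder splits into left=[], right=[]
  root=8; inorder splits into left=[5], right=[]
  root=5; inorder splits into left=[], right=[]
Reconstructed level-order: [28, 22, 10, 27, 8, 12, 24, 5]


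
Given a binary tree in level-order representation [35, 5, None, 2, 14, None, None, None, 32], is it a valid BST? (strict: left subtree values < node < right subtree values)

Level-order array: [35, 5, None, 2, 14, None, None, None, 32]
Validate using subtree bounds (lo, hi): at each node, require lo < value < hi,
then recurse left with hi=value and right with lo=value.
Preorder trace (stopping at first violation):
  at node 35 with bounds (-inf, +inf): OK
  at node 5 with bounds (-inf, 35): OK
  at node 2 with bounds (-inf, 5): OK
  at node 14 with bounds (5, 35): OK
  at node 32 with bounds (14, 35): OK
No violation found at any node.
Result: Valid BST


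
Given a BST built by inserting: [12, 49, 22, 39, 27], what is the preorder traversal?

Tree insertion order: [12, 49, 22, 39, 27]
Tree (level-order array): [12, None, 49, 22, None, None, 39, 27]
Preorder traversal: [12, 49, 22, 39, 27]


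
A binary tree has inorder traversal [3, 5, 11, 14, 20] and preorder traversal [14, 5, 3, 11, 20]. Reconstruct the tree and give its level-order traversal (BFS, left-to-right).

Inorder:  [3, 5, 11, 14, 20]
Preorder: [14, 5, 3, 11, 20]
Algorithm: preorder visits root first, so consume preorder in order;
for each root, split the current inorder slice at that value into
left-subtree inorder and right-subtree inorder, then recurse.
Recursive splits:
  root=14; inorder splits into left=[3, 5, 11], right=[20]
  root=5; inorder splits into left=[3], right=[11]
  root=3; inorder splits into left=[], right=[]
  root=11; inorder splits into left=[], right=[]
  root=20; inorder splits into left=[], right=[]
Reconstructed level-order: [14, 5, 20, 3, 11]


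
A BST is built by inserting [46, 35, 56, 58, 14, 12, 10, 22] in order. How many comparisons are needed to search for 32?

Search path for 32: 46 -> 35 -> 14 -> 22
Found: False
Comparisons: 4


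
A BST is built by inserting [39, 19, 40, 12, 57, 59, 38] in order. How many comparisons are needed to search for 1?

Search path for 1: 39 -> 19 -> 12
Found: False
Comparisons: 3


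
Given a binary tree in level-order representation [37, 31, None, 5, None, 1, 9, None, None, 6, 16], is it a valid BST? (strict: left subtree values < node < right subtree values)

Level-order array: [37, 31, None, 5, None, 1, 9, None, None, 6, 16]
Validate using subtree bounds (lo, hi): at each node, require lo < value < hi,
then recurse left with hi=value and right with lo=value.
Preorder trace (stopping at first violation):
  at node 37 with bounds (-inf, +inf): OK
  at node 31 with bounds (-inf, 37): OK
  at node 5 with bounds (-inf, 31): OK
  at node 1 with bounds (-inf, 5): OK
  at node 9 with bounds (5, 31): OK
  at node 6 with bounds (5, 9): OK
  at node 16 with bounds (9, 31): OK
No violation found at any node.
Result: Valid BST


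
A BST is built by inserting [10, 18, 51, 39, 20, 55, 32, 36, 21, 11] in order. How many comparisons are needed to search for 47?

Search path for 47: 10 -> 18 -> 51 -> 39
Found: False
Comparisons: 4


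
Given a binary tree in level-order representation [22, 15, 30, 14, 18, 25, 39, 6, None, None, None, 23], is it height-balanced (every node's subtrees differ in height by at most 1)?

Tree (level-order array): [22, 15, 30, 14, 18, 25, 39, 6, None, None, None, 23]
Definition: a tree is height-balanced if, at every node, |h(left) - h(right)| <= 1 (empty subtree has height -1).
Bottom-up per-node check:
  node 6: h_left=-1, h_right=-1, diff=0 [OK], height=0
  node 14: h_left=0, h_right=-1, diff=1 [OK], height=1
  node 18: h_left=-1, h_right=-1, diff=0 [OK], height=0
  node 15: h_left=1, h_right=0, diff=1 [OK], height=2
  node 23: h_left=-1, h_right=-1, diff=0 [OK], height=0
  node 25: h_left=0, h_right=-1, diff=1 [OK], height=1
  node 39: h_left=-1, h_right=-1, diff=0 [OK], height=0
  node 30: h_left=1, h_right=0, diff=1 [OK], height=2
  node 22: h_left=2, h_right=2, diff=0 [OK], height=3
All nodes satisfy the balance condition.
Result: Balanced


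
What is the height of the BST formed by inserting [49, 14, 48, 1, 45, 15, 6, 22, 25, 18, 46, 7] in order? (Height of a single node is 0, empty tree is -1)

Insertion order: [49, 14, 48, 1, 45, 15, 6, 22, 25, 18, 46, 7]
Tree (level-order array): [49, 14, None, 1, 48, None, 6, 45, None, None, 7, 15, 46, None, None, None, 22, None, None, 18, 25]
Compute height bottom-up (empty subtree = -1):
  height(7) = 1 + max(-1, -1) = 0
  height(6) = 1 + max(-1, 0) = 1
  height(1) = 1 + max(-1, 1) = 2
  height(18) = 1 + max(-1, -1) = 0
  height(25) = 1 + max(-1, -1) = 0
  height(22) = 1 + max(0, 0) = 1
  height(15) = 1 + max(-1, 1) = 2
  height(46) = 1 + max(-1, -1) = 0
  height(45) = 1 + max(2, 0) = 3
  height(48) = 1 + max(3, -1) = 4
  height(14) = 1 + max(2, 4) = 5
  height(49) = 1 + max(5, -1) = 6
Height = 6


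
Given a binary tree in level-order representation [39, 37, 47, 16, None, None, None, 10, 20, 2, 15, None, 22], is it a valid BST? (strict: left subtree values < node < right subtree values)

Level-order array: [39, 37, 47, 16, None, None, None, 10, 20, 2, 15, None, 22]
Validate using subtree bounds (lo, hi): at each node, require lo < value < hi,
then recurse left with hi=value and right with lo=value.
Preorder trace (stopping at first violation):
  at node 39 with bounds (-inf, +inf): OK
  at node 37 with bounds (-inf, 39): OK
  at node 16 with bounds (-inf, 37): OK
  at node 10 with bounds (-inf, 16): OK
  at node 2 with bounds (-inf, 10): OK
  at node 15 with bounds (10, 16): OK
  at node 20 with bounds (16, 37): OK
  at node 22 with bounds (20, 37): OK
  at node 47 with bounds (39, +inf): OK
No violation found at any node.
Result: Valid BST


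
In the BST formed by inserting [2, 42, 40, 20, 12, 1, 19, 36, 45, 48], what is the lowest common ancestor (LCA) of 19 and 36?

Tree insertion order: [2, 42, 40, 20, 12, 1, 19, 36, 45, 48]
Tree (level-order array): [2, 1, 42, None, None, 40, 45, 20, None, None, 48, 12, 36, None, None, None, 19]
In a BST, the LCA of p=19, q=36 is the first node v on the
root-to-leaf path with p <= v <= q (go left if both < v, right if both > v).
Walk from root:
  at 2: both 19 and 36 > 2, go right
  at 42: both 19 and 36 < 42, go left
  at 40: both 19 and 36 < 40, go left
  at 20: 19 <= 20 <= 36, this is the LCA
LCA = 20


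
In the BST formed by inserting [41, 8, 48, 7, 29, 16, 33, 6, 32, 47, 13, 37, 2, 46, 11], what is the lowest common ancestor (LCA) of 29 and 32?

Tree insertion order: [41, 8, 48, 7, 29, 16, 33, 6, 32, 47, 13, 37, 2, 46, 11]
Tree (level-order array): [41, 8, 48, 7, 29, 47, None, 6, None, 16, 33, 46, None, 2, None, 13, None, 32, 37, None, None, None, None, 11]
In a BST, the LCA of p=29, q=32 is the first node v on the
root-to-leaf path with p <= v <= q (go left if both < v, right if both > v).
Walk from root:
  at 41: both 29 and 32 < 41, go left
  at 8: both 29 and 32 > 8, go right
  at 29: 29 <= 29 <= 32, this is the LCA
LCA = 29


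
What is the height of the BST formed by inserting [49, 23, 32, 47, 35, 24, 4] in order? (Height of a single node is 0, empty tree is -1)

Insertion order: [49, 23, 32, 47, 35, 24, 4]
Tree (level-order array): [49, 23, None, 4, 32, None, None, 24, 47, None, None, 35]
Compute height bottom-up (empty subtree = -1):
  height(4) = 1 + max(-1, -1) = 0
  height(24) = 1 + max(-1, -1) = 0
  height(35) = 1 + max(-1, -1) = 0
  height(47) = 1 + max(0, -1) = 1
  height(32) = 1 + max(0, 1) = 2
  height(23) = 1 + max(0, 2) = 3
  height(49) = 1 + max(3, -1) = 4
Height = 4


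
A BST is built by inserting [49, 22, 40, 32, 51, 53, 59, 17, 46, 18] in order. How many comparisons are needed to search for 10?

Search path for 10: 49 -> 22 -> 17
Found: False
Comparisons: 3


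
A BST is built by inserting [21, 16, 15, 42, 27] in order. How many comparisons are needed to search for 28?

Search path for 28: 21 -> 42 -> 27
Found: False
Comparisons: 3


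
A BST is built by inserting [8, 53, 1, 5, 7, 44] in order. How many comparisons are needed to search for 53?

Search path for 53: 8 -> 53
Found: True
Comparisons: 2


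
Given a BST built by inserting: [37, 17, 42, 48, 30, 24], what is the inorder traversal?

Tree insertion order: [37, 17, 42, 48, 30, 24]
Tree (level-order array): [37, 17, 42, None, 30, None, 48, 24]
Inorder traversal: [17, 24, 30, 37, 42, 48]


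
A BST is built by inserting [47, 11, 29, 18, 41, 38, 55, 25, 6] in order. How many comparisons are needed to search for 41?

Search path for 41: 47 -> 11 -> 29 -> 41
Found: True
Comparisons: 4


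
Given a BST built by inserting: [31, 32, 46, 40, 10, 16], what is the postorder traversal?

Tree insertion order: [31, 32, 46, 40, 10, 16]
Tree (level-order array): [31, 10, 32, None, 16, None, 46, None, None, 40]
Postorder traversal: [16, 10, 40, 46, 32, 31]


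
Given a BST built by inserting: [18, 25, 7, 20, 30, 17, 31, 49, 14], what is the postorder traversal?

Tree insertion order: [18, 25, 7, 20, 30, 17, 31, 49, 14]
Tree (level-order array): [18, 7, 25, None, 17, 20, 30, 14, None, None, None, None, 31, None, None, None, 49]
Postorder traversal: [14, 17, 7, 20, 49, 31, 30, 25, 18]


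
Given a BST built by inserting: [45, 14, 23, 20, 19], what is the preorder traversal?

Tree insertion order: [45, 14, 23, 20, 19]
Tree (level-order array): [45, 14, None, None, 23, 20, None, 19]
Preorder traversal: [45, 14, 23, 20, 19]


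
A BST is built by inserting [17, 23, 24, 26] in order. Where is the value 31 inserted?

Starting tree (level order): [17, None, 23, None, 24, None, 26]
Insertion path: 17 -> 23 -> 24 -> 26
Result: insert 31 as right child of 26
Final tree (level order): [17, None, 23, None, 24, None, 26, None, 31]


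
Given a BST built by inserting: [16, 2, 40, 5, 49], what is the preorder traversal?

Tree insertion order: [16, 2, 40, 5, 49]
Tree (level-order array): [16, 2, 40, None, 5, None, 49]
Preorder traversal: [16, 2, 5, 40, 49]


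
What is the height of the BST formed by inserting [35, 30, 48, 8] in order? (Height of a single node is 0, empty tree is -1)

Insertion order: [35, 30, 48, 8]
Tree (level-order array): [35, 30, 48, 8]
Compute height bottom-up (empty subtree = -1):
  height(8) = 1 + max(-1, -1) = 0
  height(30) = 1 + max(0, -1) = 1
  height(48) = 1 + max(-1, -1) = 0
  height(35) = 1 + max(1, 0) = 2
Height = 2


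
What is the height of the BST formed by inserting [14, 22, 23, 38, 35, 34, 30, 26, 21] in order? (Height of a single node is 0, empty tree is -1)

Insertion order: [14, 22, 23, 38, 35, 34, 30, 26, 21]
Tree (level-order array): [14, None, 22, 21, 23, None, None, None, 38, 35, None, 34, None, 30, None, 26]
Compute height bottom-up (empty subtree = -1):
  height(21) = 1 + max(-1, -1) = 0
  height(26) = 1 + max(-1, -1) = 0
  height(30) = 1 + max(0, -1) = 1
  height(34) = 1 + max(1, -1) = 2
  height(35) = 1 + max(2, -1) = 3
  height(38) = 1 + max(3, -1) = 4
  height(23) = 1 + max(-1, 4) = 5
  height(22) = 1 + max(0, 5) = 6
  height(14) = 1 + max(-1, 6) = 7
Height = 7


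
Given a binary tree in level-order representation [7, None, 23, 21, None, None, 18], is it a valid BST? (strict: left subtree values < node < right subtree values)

Level-order array: [7, None, 23, 21, None, None, 18]
Validate using subtree bounds (lo, hi): at each node, require lo < value < hi,
then recurse left with hi=value and right with lo=value.
Preorder trace (stopping at first violation):
  at node 7 with bounds (-inf, +inf): OK
  at node 23 with bounds (7, +inf): OK
  at node 21 with bounds (7, 23): OK
  at node 18 with bounds (21, 23): VIOLATION
Node 18 violates its bound: not (21 < 18 < 23).
Result: Not a valid BST


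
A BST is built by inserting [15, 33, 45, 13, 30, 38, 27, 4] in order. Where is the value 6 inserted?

Starting tree (level order): [15, 13, 33, 4, None, 30, 45, None, None, 27, None, 38]
Insertion path: 15 -> 13 -> 4
Result: insert 6 as right child of 4
Final tree (level order): [15, 13, 33, 4, None, 30, 45, None, 6, 27, None, 38]


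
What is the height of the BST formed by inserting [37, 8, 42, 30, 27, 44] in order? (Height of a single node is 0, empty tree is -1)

Insertion order: [37, 8, 42, 30, 27, 44]
Tree (level-order array): [37, 8, 42, None, 30, None, 44, 27]
Compute height bottom-up (empty subtree = -1):
  height(27) = 1 + max(-1, -1) = 0
  height(30) = 1 + max(0, -1) = 1
  height(8) = 1 + max(-1, 1) = 2
  height(44) = 1 + max(-1, -1) = 0
  height(42) = 1 + max(-1, 0) = 1
  height(37) = 1 + max(2, 1) = 3
Height = 3


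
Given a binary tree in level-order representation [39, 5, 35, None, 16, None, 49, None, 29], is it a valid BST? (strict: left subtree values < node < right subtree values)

Level-order array: [39, 5, 35, None, 16, None, 49, None, 29]
Validate using subtree bounds (lo, hi): at each node, require lo < value < hi,
then recurse left with hi=value and right with lo=value.
Preorder trace (stopping at first violation):
  at node 39 with bounds (-inf, +inf): OK
  at node 5 with bounds (-inf, 39): OK
  at node 16 with bounds (5, 39): OK
  at node 29 with bounds (16, 39): OK
  at node 35 with bounds (39, +inf): VIOLATION
Node 35 violates its bound: not (39 < 35 < +inf).
Result: Not a valid BST


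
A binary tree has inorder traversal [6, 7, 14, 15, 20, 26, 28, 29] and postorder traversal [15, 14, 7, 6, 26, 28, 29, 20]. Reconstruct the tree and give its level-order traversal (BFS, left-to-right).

Inorder:   [6, 7, 14, 15, 20, 26, 28, 29]
Postorder: [15, 14, 7, 6, 26, 28, 29, 20]
Algorithm: postorder visits root last, so walk postorder right-to-left;
each value is the root of the current inorder slice — split it at that
value, recurse on the right subtree first, then the left.
Recursive splits:
  root=20; inorder splits into left=[6, 7, 14, 15], right=[26, 28, 29]
  root=29; inorder splits into left=[26, 28], right=[]
  root=28; inorder splits into left=[26], right=[]
  root=26; inorder splits into left=[], right=[]
  root=6; inorder splits into left=[], right=[7, 14, 15]
  root=7; inorder splits into left=[], right=[14, 15]
  root=14; inorder splits into left=[], right=[15]
  root=15; inorder splits into left=[], right=[]
Reconstructed level-order: [20, 6, 29, 7, 28, 14, 26, 15]


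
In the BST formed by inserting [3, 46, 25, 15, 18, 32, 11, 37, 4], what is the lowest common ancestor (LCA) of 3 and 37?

Tree insertion order: [3, 46, 25, 15, 18, 32, 11, 37, 4]
Tree (level-order array): [3, None, 46, 25, None, 15, 32, 11, 18, None, 37, 4]
In a BST, the LCA of p=3, q=37 is the first node v on the
root-to-leaf path with p <= v <= q (go left if both < v, right if both > v).
Walk from root:
  at 3: 3 <= 3 <= 37, this is the LCA
LCA = 3


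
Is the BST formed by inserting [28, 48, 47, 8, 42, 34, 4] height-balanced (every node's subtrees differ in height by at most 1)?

Tree (level-order array): [28, 8, 48, 4, None, 47, None, None, None, 42, None, 34]
Definition: a tree is height-balanced if, at every node, |h(left) - h(right)| <= 1 (empty subtree has height -1).
Bottom-up per-node check:
  node 4: h_left=-1, h_right=-1, diff=0 [OK], height=0
  node 8: h_left=0, h_right=-1, diff=1 [OK], height=1
  node 34: h_left=-1, h_right=-1, diff=0 [OK], height=0
  node 42: h_left=0, h_right=-1, diff=1 [OK], height=1
  node 47: h_left=1, h_right=-1, diff=2 [FAIL (|1--1|=2 > 1)], height=2
  node 48: h_left=2, h_right=-1, diff=3 [FAIL (|2--1|=3 > 1)], height=3
  node 28: h_left=1, h_right=3, diff=2 [FAIL (|1-3|=2 > 1)], height=4
Node 47 violates the condition: |1 - -1| = 2 > 1.
Result: Not balanced


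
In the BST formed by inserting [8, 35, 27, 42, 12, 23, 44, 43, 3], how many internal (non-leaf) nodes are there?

Tree built from: [8, 35, 27, 42, 12, 23, 44, 43, 3]
Tree (level-order array): [8, 3, 35, None, None, 27, 42, 12, None, None, 44, None, 23, 43]
Rule: An internal node has at least one child.
Per-node child counts:
  node 8: 2 child(ren)
  node 3: 0 child(ren)
  node 35: 2 child(ren)
  node 27: 1 child(ren)
  node 12: 1 child(ren)
  node 23: 0 child(ren)
  node 42: 1 child(ren)
  node 44: 1 child(ren)
  node 43: 0 child(ren)
Matching nodes: [8, 35, 27, 12, 42, 44]
Count of internal (non-leaf) nodes: 6


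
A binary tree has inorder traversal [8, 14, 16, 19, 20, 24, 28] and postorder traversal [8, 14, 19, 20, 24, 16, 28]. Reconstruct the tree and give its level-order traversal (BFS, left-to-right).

Inorder:   [8, 14, 16, 19, 20, 24, 28]
Postorder: [8, 14, 19, 20, 24, 16, 28]
Algorithm: postorder visits root last, so walk postorder right-to-left;
each value is the root of the current inorder slice — split it at that
value, recurse on the right subtree first, then the left.
Recursive splits:
  root=28; inorder splits into left=[8, 14, 16, 19, 20, 24], right=[]
  root=16; inorder splits into left=[8, 14], right=[19, 20, 24]
  root=24; inorder splits into left=[19, 20], right=[]
  root=20; inorder splits into left=[19], right=[]
  root=19; inorder splits into left=[], right=[]
  root=14; inorder splits into left=[8], right=[]
  root=8; inorder splits into left=[], right=[]
Reconstructed level-order: [28, 16, 14, 24, 8, 20, 19]


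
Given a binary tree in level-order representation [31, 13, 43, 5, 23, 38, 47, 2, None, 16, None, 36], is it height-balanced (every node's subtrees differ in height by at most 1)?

Tree (level-order array): [31, 13, 43, 5, 23, 38, 47, 2, None, 16, None, 36]
Definition: a tree is height-balanced if, at every node, |h(left) - h(right)| <= 1 (empty subtree has height -1).
Bottom-up per-node check:
  node 2: h_left=-1, h_right=-1, diff=0 [OK], height=0
  node 5: h_left=0, h_right=-1, diff=1 [OK], height=1
  node 16: h_left=-1, h_right=-1, diff=0 [OK], height=0
  node 23: h_left=0, h_right=-1, diff=1 [OK], height=1
  node 13: h_left=1, h_right=1, diff=0 [OK], height=2
  node 36: h_left=-1, h_right=-1, diff=0 [OK], height=0
  node 38: h_left=0, h_right=-1, diff=1 [OK], height=1
  node 47: h_left=-1, h_right=-1, diff=0 [OK], height=0
  node 43: h_left=1, h_right=0, diff=1 [OK], height=2
  node 31: h_left=2, h_right=2, diff=0 [OK], height=3
All nodes satisfy the balance condition.
Result: Balanced


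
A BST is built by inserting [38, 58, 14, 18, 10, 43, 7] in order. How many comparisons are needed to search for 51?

Search path for 51: 38 -> 58 -> 43
Found: False
Comparisons: 3


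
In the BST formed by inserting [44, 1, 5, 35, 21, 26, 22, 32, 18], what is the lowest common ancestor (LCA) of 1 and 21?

Tree insertion order: [44, 1, 5, 35, 21, 26, 22, 32, 18]
Tree (level-order array): [44, 1, None, None, 5, None, 35, 21, None, 18, 26, None, None, 22, 32]
In a BST, the LCA of p=1, q=21 is the first node v on the
root-to-leaf path with p <= v <= q (go left if both < v, right if both > v).
Walk from root:
  at 44: both 1 and 21 < 44, go left
  at 1: 1 <= 1 <= 21, this is the LCA
LCA = 1


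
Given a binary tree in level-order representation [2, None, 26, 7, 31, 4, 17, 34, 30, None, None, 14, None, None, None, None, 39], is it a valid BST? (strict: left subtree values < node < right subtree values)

Level-order array: [2, None, 26, 7, 31, 4, 17, 34, 30, None, None, 14, None, None, None, None, 39]
Validate using subtree bounds (lo, hi): at each node, require lo < value < hi,
then recurse left with hi=value and right with lo=value.
Preorder trace (stopping at first violation):
  at node 2 with bounds (-inf, +inf): OK
  at node 26 with bounds (2, +inf): OK
  at node 7 with bounds (2, 26): OK
  at node 4 with bounds (2, 7): OK
  at node 17 with bounds (7, 26): OK
  at node 14 with bounds (7, 17): OK
  at node 31 with bounds (26, +inf): OK
  at node 34 with bounds (26, 31): VIOLATION
Node 34 violates its bound: not (26 < 34 < 31).
Result: Not a valid BST


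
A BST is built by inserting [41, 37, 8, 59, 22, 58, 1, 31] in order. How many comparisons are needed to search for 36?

Search path for 36: 41 -> 37 -> 8 -> 22 -> 31
Found: False
Comparisons: 5


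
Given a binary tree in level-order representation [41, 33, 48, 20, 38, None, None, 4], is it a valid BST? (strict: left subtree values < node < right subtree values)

Level-order array: [41, 33, 48, 20, 38, None, None, 4]
Validate using subtree bounds (lo, hi): at each node, require lo < value < hi,
then recurse left with hi=value and right with lo=value.
Preorder trace (stopping at first violation):
  at node 41 with bounds (-inf, +inf): OK
  at node 33 with bounds (-inf, 41): OK
  at node 20 with bounds (-inf, 33): OK
  at node 4 with bounds (-inf, 20): OK
  at node 38 with bounds (33, 41): OK
  at node 48 with bounds (41, +inf): OK
No violation found at any node.
Result: Valid BST


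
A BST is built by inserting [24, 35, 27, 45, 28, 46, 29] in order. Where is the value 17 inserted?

Starting tree (level order): [24, None, 35, 27, 45, None, 28, None, 46, None, 29]
Insertion path: 24
Result: insert 17 as left child of 24
Final tree (level order): [24, 17, 35, None, None, 27, 45, None, 28, None, 46, None, 29]


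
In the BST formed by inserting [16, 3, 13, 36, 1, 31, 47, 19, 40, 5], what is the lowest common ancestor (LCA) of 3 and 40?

Tree insertion order: [16, 3, 13, 36, 1, 31, 47, 19, 40, 5]
Tree (level-order array): [16, 3, 36, 1, 13, 31, 47, None, None, 5, None, 19, None, 40]
In a BST, the LCA of p=3, q=40 is the first node v on the
root-to-leaf path with p <= v <= q (go left if both < v, right if both > v).
Walk from root:
  at 16: 3 <= 16 <= 40, this is the LCA
LCA = 16


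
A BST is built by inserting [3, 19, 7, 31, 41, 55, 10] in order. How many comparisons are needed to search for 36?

Search path for 36: 3 -> 19 -> 31 -> 41
Found: False
Comparisons: 4


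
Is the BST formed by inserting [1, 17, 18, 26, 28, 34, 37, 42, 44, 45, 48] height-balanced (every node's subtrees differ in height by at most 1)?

Tree (level-order array): [1, None, 17, None, 18, None, 26, None, 28, None, 34, None, 37, None, 42, None, 44, None, 45, None, 48]
Definition: a tree is height-balanced if, at every node, |h(left) - h(right)| <= 1 (empty subtree has height -1).
Bottom-up per-node check:
  node 48: h_left=-1, h_right=-1, diff=0 [OK], height=0
  node 45: h_left=-1, h_right=0, diff=1 [OK], height=1
  node 44: h_left=-1, h_right=1, diff=2 [FAIL (|-1-1|=2 > 1)], height=2
  node 42: h_left=-1, h_right=2, diff=3 [FAIL (|-1-2|=3 > 1)], height=3
  node 37: h_left=-1, h_right=3, diff=4 [FAIL (|-1-3|=4 > 1)], height=4
  node 34: h_left=-1, h_right=4, diff=5 [FAIL (|-1-4|=5 > 1)], height=5
  node 28: h_left=-1, h_right=5, diff=6 [FAIL (|-1-5|=6 > 1)], height=6
  node 26: h_left=-1, h_right=6, diff=7 [FAIL (|-1-6|=7 > 1)], height=7
  node 18: h_left=-1, h_right=7, diff=8 [FAIL (|-1-7|=8 > 1)], height=8
  node 17: h_left=-1, h_right=8, diff=9 [FAIL (|-1-8|=9 > 1)], height=9
  node 1: h_left=-1, h_right=9, diff=10 [FAIL (|-1-9|=10 > 1)], height=10
Node 44 violates the condition: |-1 - 1| = 2 > 1.
Result: Not balanced


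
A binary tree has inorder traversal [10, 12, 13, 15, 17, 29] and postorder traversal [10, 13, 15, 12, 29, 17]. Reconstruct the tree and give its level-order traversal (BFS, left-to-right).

Inorder:   [10, 12, 13, 15, 17, 29]
Postorder: [10, 13, 15, 12, 29, 17]
Algorithm: postorder visits root last, so walk postorder right-to-left;
each value is the root of the current inorder slice — split it at that
value, recurse on the right subtree first, then the left.
Recursive splits:
  root=17; inorder splits into left=[10, 12, 13, 15], right=[29]
  root=29; inorder splits into left=[], right=[]
  root=12; inorder splits into left=[10], right=[13, 15]
  root=15; inorder splits into left=[13], right=[]
  root=13; inorder splits into left=[], right=[]
  root=10; inorder splits into left=[], right=[]
Reconstructed level-order: [17, 12, 29, 10, 15, 13]


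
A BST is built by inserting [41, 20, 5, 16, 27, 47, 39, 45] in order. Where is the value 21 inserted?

Starting tree (level order): [41, 20, 47, 5, 27, 45, None, None, 16, None, 39]
Insertion path: 41 -> 20 -> 27
Result: insert 21 as left child of 27
Final tree (level order): [41, 20, 47, 5, 27, 45, None, None, 16, 21, 39]


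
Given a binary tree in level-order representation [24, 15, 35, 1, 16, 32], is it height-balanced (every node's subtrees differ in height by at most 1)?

Tree (level-order array): [24, 15, 35, 1, 16, 32]
Definition: a tree is height-balanced if, at every node, |h(left) - h(right)| <= 1 (empty subtree has height -1).
Bottom-up per-node check:
  node 1: h_left=-1, h_right=-1, diff=0 [OK], height=0
  node 16: h_left=-1, h_right=-1, diff=0 [OK], height=0
  node 15: h_left=0, h_right=0, diff=0 [OK], height=1
  node 32: h_left=-1, h_right=-1, diff=0 [OK], height=0
  node 35: h_left=0, h_right=-1, diff=1 [OK], height=1
  node 24: h_left=1, h_right=1, diff=0 [OK], height=2
All nodes satisfy the balance condition.
Result: Balanced


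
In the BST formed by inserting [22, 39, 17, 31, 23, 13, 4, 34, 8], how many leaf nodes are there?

Tree built from: [22, 39, 17, 31, 23, 13, 4, 34, 8]
Tree (level-order array): [22, 17, 39, 13, None, 31, None, 4, None, 23, 34, None, 8]
Rule: A leaf has 0 children.
Per-node child counts:
  node 22: 2 child(ren)
  node 17: 1 child(ren)
  node 13: 1 child(ren)
  node 4: 1 child(ren)
  node 8: 0 child(ren)
  node 39: 1 child(ren)
  node 31: 2 child(ren)
  node 23: 0 child(ren)
  node 34: 0 child(ren)
Matching nodes: [8, 23, 34]
Count of leaf nodes: 3


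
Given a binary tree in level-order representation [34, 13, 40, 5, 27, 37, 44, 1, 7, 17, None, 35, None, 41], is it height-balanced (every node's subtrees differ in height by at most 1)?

Tree (level-order array): [34, 13, 40, 5, 27, 37, 44, 1, 7, 17, None, 35, None, 41]
Definition: a tree is height-balanced if, at every node, |h(left) - h(right)| <= 1 (empty subtree has height -1).
Bottom-up per-node check:
  node 1: h_left=-1, h_right=-1, diff=0 [OK], height=0
  node 7: h_left=-1, h_right=-1, diff=0 [OK], height=0
  node 5: h_left=0, h_right=0, diff=0 [OK], height=1
  node 17: h_left=-1, h_right=-1, diff=0 [OK], height=0
  node 27: h_left=0, h_right=-1, diff=1 [OK], height=1
  node 13: h_left=1, h_right=1, diff=0 [OK], height=2
  node 35: h_left=-1, h_right=-1, diff=0 [OK], height=0
  node 37: h_left=0, h_right=-1, diff=1 [OK], height=1
  node 41: h_left=-1, h_right=-1, diff=0 [OK], height=0
  node 44: h_left=0, h_right=-1, diff=1 [OK], height=1
  node 40: h_left=1, h_right=1, diff=0 [OK], height=2
  node 34: h_left=2, h_right=2, diff=0 [OK], height=3
All nodes satisfy the balance condition.
Result: Balanced


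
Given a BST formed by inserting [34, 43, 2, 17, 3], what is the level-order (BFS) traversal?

Tree insertion order: [34, 43, 2, 17, 3]
Tree (level-order array): [34, 2, 43, None, 17, None, None, 3]
BFS from the root, enqueuing left then right child of each popped node:
  queue [34] -> pop 34, enqueue [2, 43], visited so far: [34]
  queue [2, 43] -> pop 2, enqueue [17], visited so far: [34, 2]
  queue [43, 17] -> pop 43, enqueue [none], visited so far: [34, 2, 43]
  queue [17] -> pop 17, enqueue [3], visited so far: [34, 2, 43, 17]
  queue [3] -> pop 3, enqueue [none], visited so far: [34, 2, 43, 17, 3]
Result: [34, 2, 43, 17, 3]


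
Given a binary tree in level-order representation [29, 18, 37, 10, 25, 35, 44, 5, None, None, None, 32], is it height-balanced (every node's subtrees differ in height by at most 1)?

Tree (level-order array): [29, 18, 37, 10, 25, 35, 44, 5, None, None, None, 32]
Definition: a tree is height-balanced if, at every node, |h(left) - h(right)| <= 1 (empty subtree has height -1).
Bottom-up per-node check:
  node 5: h_left=-1, h_right=-1, diff=0 [OK], height=0
  node 10: h_left=0, h_right=-1, diff=1 [OK], height=1
  node 25: h_left=-1, h_right=-1, diff=0 [OK], height=0
  node 18: h_left=1, h_right=0, diff=1 [OK], height=2
  node 32: h_left=-1, h_right=-1, diff=0 [OK], height=0
  node 35: h_left=0, h_right=-1, diff=1 [OK], height=1
  node 44: h_left=-1, h_right=-1, diff=0 [OK], height=0
  node 37: h_left=1, h_right=0, diff=1 [OK], height=2
  node 29: h_left=2, h_right=2, diff=0 [OK], height=3
All nodes satisfy the balance condition.
Result: Balanced


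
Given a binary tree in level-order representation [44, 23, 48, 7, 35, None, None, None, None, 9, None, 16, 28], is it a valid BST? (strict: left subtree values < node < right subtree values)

Level-order array: [44, 23, 48, 7, 35, None, None, None, None, 9, None, 16, 28]
Validate using subtree bounds (lo, hi): at each node, require lo < value < hi,
then recurse left with hi=value and right with lo=value.
Preorder trace (stopping at first violation):
  at node 44 with bounds (-inf, +inf): OK
  at node 23 with bounds (-inf, 44): OK
  at node 7 with bounds (-inf, 23): OK
  at node 35 with bounds (23, 44): OK
  at node 9 with bounds (23, 35): VIOLATION
Node 9 violates its bound: not (23 < 9 < 35).
Result: Not a valid BST


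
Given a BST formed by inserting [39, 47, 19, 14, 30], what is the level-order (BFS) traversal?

Tree insertion order: [39, 47, 19, 14, 30]
Tree (level-order array): [39, 19, 47, 14, 30]
BFS from the root, enqueuing left then right child of each popped node:
  queue [39] -> pop 39, enqueue [19, 47], visited so far: [39]
  queue [19, 47] -> pop 19, enqueue [14, 30], visited so far: [39, 19]
  queue [47, 14, 30] -> pop 47, enqueue [none], visited so far: [39, 19, 47]
  queue [14, 30] -> pop 14, enqueue [none], visited so far: [39, 19, 47, 14]
  queue [30] -> pop 30, enqueue [none], visited so far: [39, 19, 47, 14, 30]
Result: [39, 19, 47, 14, 30]


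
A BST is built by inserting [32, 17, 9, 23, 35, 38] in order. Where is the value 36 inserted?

Starting tree (level order): [32, 17, 35, 9, 23, None, 38]
Insertion path: 32 -> 35 -> 38
Result: insert 36 as left child of 38
Final tree (level order): [32, 17, 35, 9, 23, None, 38, None, None, None, None, 36]


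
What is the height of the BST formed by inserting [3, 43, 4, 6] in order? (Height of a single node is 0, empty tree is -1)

Insertion order: [3, 43, 4, 6]
Tree (level-order array): [3, None, 43, 4, None, None, 6]
Compute height bottom-up (empty subtree = -1):
  height(6) = 1 + max(-1, -1) = 0
  height(4) = 1 + max(-1, 0) = 1
  height(43) = 1 + max(1, -1) = 2
  height(3) = 1 + max(-1, 2) = 3
Height = 3


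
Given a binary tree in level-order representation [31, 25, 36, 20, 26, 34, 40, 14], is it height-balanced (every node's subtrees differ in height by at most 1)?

Tree (level-order array): [31, 25, 36, 20, 26, 34, 40, 14]
Definition: a tree is height-balanced if, at every node, |h(left) - h(right)| <= 1 (empty subtree has height -1).
Bottom-up per-node check:
  node 14: h_left=-1, h_right=-1, diff=0 [OK], height=0
  node 20: h_left=0, h_right=-1, diff=1 [OK], height=1
  node 26: h_left=-1, h_right=-1, diff=0 [OK], height=0
  node 25: h_left=1, h_right=0, diff=1 [OK], height=2
  node 34: h_left=-1, h_right=-1, diff=0 [OK], height=0
  node 40: h_left=-1, h_right=-1, diff=0 [OK], height=0
  node 36: h_left=0, h_right=0, diff=0 [OK], height=1
  node 31: h_left=2, h_right=1, diff=1 [OK], height=3
All nodes satisfy the balance condition.
Result: Balanced
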